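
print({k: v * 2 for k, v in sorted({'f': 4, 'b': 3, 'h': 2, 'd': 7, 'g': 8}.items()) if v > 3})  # {'d': 14, 'f': 8, 'g': 16}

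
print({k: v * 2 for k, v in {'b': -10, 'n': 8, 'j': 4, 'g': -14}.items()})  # {'b': -20, 'n': 16, 'j': 8, 'g': -28}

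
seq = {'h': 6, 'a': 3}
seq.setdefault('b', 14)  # 14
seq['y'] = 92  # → {'h': 6, 'a': 3, 'b': 14, 'y': 92}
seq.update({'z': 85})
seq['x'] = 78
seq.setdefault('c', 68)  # 68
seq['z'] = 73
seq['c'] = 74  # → {'h': 6, 'a': 3, 'b': 14, 'y': 92, 'z': 73, 'x': 78, 'c': 74}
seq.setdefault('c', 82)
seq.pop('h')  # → 6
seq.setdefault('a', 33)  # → 3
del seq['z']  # {'a': 3, 'b': 14, 'y': 92, 'x': 78, 'c': 74}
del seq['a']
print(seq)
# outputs {'b': 14, 'y': 92, 'x': 78, 'c': 74}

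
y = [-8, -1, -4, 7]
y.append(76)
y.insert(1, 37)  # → [-8, 37, -1, -4, 7, 76]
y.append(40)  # [-8, 37, -1, -4, 7, 76, 40]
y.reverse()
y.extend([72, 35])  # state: [40, 76, 7, -4, -1, 37, -8, 72, 35]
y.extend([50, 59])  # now [40, 76, 7, -4, -1, 37, -8, 72, 35, 50, 59]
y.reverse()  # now [59, 50, 35, 72, -8, 37, -1, -4, 7, 76, 40]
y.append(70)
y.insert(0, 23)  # [23, 59, 50, 35, 72, -8, 37, -1, -4, 7, 76, 40, 70]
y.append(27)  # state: [23, 59, 50, 35, 72, -8, 37, -1, -4, 7, 76, 40, 70, 27]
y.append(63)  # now [23, 59, 50, 35, 72, -8, 37, -1, -4, 7, 76, 40, 70, 27, 63]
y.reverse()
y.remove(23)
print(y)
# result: [63, 27, 70, 40, 76, 7, -4, -1, 37, -8, 72, 35, 50, 59]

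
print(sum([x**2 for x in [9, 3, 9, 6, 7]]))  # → 256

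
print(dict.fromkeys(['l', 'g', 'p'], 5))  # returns {'l': 5, 'g': 5, 'p': 5}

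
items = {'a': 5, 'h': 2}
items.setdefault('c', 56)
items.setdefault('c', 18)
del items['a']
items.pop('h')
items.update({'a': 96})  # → {'c': 56, 'a': 96}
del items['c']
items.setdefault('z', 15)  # 15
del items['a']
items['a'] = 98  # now {'z': 15, 'a': 98}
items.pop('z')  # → 15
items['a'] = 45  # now {'a': 45}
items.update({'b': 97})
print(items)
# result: {'a': 45, 'b': 97}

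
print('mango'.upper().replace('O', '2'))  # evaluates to MANG2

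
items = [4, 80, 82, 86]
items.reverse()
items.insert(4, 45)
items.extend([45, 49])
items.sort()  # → [4, 45, 45, 49, 80, 82, 86]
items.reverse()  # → [86, 82, 80, 49, 45, 45, 4]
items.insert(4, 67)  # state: [86, 82, 80, 49, 67, 45, 45, 4]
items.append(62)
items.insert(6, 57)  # [86, 82, 80, 49, 67, 45, 57, 45, 4, 62]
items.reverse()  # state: [62, 4, 45, 57, 45, 67, 49, 80, 82, 86]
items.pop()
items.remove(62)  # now [4, 45, 57, 45, 67, 49, 80, 82]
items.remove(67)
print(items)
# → [4, 45, 57, 45, 49, 80, 82]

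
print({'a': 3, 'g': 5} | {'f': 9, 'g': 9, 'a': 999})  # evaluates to {'a': 999, 'g': 9, 'f': 9}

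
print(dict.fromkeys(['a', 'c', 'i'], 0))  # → {'a': 0, 'c': 0, 'i': 0}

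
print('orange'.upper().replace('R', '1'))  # O1ANGE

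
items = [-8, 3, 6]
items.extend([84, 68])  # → [-8, 3, 6, 84, 68]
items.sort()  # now [-8, 3, 6, 68, 84]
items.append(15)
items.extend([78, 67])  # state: [-8, 3, 6, 68, 84, 15, 78, 67]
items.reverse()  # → [67, 78, 15, 84, 68, 6, 3, -8]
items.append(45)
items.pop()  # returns 45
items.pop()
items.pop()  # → 3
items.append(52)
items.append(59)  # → [67, 78, 15, 84, 68, 6, 52, 59]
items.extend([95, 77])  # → [67, 78, 15, 84, 68, 6, 52, 59, 95, 77]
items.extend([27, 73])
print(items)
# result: [67, 78, 15, 84, 68, 6, 52, 59, 95, 77, 27, 73]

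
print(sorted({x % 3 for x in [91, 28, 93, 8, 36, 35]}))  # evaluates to [0, 1, 2]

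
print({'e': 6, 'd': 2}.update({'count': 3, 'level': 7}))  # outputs None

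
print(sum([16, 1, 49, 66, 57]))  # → 189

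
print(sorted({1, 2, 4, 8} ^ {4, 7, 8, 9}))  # [1, 2, 7, 9]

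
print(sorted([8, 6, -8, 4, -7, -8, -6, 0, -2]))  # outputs [-8, -8, -7, -6, -2, 0, 4, 6, 8]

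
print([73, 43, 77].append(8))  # None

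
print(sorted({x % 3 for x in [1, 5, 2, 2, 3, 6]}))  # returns [0, 1, 2]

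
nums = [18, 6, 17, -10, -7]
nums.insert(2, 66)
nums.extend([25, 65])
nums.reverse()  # [65, 25, -7, -10, 17, 66, 6, 18]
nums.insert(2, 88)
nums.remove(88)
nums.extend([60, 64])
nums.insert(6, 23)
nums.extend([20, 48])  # [65, 25, -7, -10, 17, 66, 23, 6, 18, 60, 64, 20, 48]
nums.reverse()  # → [48, 20, 64, 60, 18, 6, 23, 66, 17, -10, -7, 25, 65]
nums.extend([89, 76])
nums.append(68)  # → [48, 20, 64, 60, 18, 6, 23, 66, 17, -10, -7, 25, 65, 89, 76, 68]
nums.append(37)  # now [48, 20, 64, 60, 18, 6, 23, 66, 17, -10, -7, 25, 65, 89, 76, 68, 37]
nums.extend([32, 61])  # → [48, 20, 64, 60, 18, 6, 23, 66, 17, -10, -7, 25, 65, 89, 76, 68, 37, 32, 61]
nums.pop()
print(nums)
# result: [48, 20, 64, 60, 18, 6, 23, 66, 17, -10, -7, 25, 65, 89, 76, 68, 37, 32]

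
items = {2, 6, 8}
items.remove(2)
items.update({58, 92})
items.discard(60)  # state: {6, 8, 58, 92}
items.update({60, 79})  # {6, 8, 58, 60, 79, 92}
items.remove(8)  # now {6, 58, 60, 79, 92}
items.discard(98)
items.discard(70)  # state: {6, 58, 60, 79, 92}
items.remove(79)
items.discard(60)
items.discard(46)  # {6, 58, 92}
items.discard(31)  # {6, 58, 92}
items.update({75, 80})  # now {6, 58, 75, 80, 92}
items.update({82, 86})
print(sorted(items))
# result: [6, 58, 75, 80, 82, 86, 92]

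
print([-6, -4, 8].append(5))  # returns None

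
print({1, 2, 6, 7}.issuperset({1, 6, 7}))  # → True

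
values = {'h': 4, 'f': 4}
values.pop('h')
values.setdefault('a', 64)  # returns 64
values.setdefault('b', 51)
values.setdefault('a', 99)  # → 64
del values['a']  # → {'f': 4, 'b': 51}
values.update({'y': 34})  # {'f': 4, 'b': 51, 'y': 34}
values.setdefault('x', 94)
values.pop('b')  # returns 51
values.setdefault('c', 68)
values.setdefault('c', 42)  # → 68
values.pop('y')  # 34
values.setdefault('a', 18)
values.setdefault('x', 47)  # 94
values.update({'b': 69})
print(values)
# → {'f': 4, 'x': 94, 'c': 68, 'a': 18, 'b': 69}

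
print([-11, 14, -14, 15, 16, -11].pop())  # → -11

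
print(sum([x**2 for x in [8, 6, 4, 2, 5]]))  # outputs 145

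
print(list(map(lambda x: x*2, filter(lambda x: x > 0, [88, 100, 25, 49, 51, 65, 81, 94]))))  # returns [176, 200, 50, 98, 102, 130, 162, 188]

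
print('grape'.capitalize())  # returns Grape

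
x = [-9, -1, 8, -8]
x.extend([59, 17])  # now [-9, -1, 8, -8, 59, 17]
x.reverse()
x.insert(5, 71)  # [17, 59, -8, 8, -1, 71, -9]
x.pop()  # -9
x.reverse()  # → [71, -1, 8, -8, 59, 17]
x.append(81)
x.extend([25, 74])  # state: [71, -1, 8, -8, 59, 17, 81, 25, 74]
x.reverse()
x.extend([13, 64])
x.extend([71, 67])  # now [74, 25, 81, 17, 59, -8, 8, -1, 71, 13, 64, 71, 67]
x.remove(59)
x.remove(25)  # [74, 81, 17, -8, 8, -1, 71, 13, 64, 71, 67]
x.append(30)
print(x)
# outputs [74, 81, 17, -8, 8, -1, 71, 13, 64, 71, 67, 30]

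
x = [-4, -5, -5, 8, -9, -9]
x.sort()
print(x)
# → [-9, -9, -5, -5, -4, 8]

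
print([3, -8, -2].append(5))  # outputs None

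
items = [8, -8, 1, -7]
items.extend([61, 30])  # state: [8, -8, 1, -7, 61, 30]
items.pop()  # 30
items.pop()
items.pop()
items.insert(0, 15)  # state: [15, 8, -8, 1]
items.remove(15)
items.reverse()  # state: [1, -8, 8]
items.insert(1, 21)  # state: [1, 21, -8, 8]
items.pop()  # 8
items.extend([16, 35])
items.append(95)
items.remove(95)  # [1, 21, -8, 16, 35]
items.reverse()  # [35, 16, -8, 21, 1]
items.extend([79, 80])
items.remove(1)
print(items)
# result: [35, 16, -8, 21, 79, 80]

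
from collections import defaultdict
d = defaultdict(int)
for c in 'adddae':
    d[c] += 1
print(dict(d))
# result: {'a': 2, 'd': 3, 'e': 1}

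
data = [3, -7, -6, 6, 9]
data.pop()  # 9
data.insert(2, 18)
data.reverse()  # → [6, -6, 18, -7, 3]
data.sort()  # [-7, -6, 3, 6, 18]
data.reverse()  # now [18, 6, 3, -6, -7]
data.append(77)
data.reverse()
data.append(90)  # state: [77, -7, -6, 3, 6, 18, 90]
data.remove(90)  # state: [77, -7, -6, 3, 6, 18]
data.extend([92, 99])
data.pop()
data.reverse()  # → [92, 18, 6, 3, -6, -7, 77]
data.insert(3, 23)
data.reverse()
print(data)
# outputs [77, -7, -6, 3, 23, 6, 18, 92]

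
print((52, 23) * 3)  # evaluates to (52, 23, 52, 23, 52, 23)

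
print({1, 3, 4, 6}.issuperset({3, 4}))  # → True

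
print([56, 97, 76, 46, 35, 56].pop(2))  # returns 76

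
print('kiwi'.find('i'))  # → 1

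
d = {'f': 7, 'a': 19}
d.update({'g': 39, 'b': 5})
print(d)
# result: {'f': 7, 'a': 19, 'g': 39, 'b': 5}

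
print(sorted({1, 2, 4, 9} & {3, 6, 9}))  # [9]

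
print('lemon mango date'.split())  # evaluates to ['lemon', 'mango', 'date']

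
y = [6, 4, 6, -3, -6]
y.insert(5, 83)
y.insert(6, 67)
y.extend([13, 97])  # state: [6, 4, 6, -3, -6, 83, 67, 13, 97]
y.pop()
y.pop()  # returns 13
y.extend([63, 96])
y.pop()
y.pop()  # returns 63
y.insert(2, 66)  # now [6, 4, 66, 6, -3, -6, 83, 67]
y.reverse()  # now [67, 83, -6, -3, 6, 66, 4, 6]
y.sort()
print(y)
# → [-6, -3, 4, 6, 6, 66, 67, 83]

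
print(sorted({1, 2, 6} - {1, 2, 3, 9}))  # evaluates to [6]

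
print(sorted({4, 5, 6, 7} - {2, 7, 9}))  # [4, 5, 6]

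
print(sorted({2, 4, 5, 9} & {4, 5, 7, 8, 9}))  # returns [4, 5, 9]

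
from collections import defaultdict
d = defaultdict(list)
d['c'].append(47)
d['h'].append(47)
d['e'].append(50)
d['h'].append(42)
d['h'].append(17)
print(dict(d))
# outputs {'c': [47], 'h': [47, 42, 17], 'e': [50]}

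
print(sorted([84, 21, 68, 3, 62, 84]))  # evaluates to [3, 21, 62, 68, 84, 84]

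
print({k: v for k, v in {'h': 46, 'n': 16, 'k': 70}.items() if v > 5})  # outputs {'h': 46, 'n': 16, 'k': 70}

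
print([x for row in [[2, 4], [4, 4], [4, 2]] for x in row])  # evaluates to [2, 4, 4, 4, 4, 2]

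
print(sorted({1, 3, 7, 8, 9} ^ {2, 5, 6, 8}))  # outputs [1, 2, 3, 5, 6, 7, 9]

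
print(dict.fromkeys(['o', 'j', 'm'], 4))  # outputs {'o': 4, 'j': 4, 'm': 4}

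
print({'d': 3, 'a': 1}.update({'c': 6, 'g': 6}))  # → None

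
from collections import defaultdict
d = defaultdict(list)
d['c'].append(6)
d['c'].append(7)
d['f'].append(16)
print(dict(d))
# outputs {'c': [6, 7], 'f': [16]}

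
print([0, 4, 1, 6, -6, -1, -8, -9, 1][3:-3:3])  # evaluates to [6]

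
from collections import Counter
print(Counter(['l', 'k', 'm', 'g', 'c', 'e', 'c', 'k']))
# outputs Counter({'k': 2, 'c': 2, 'l': 1, 'm': 1, 'g': 1, 'e': 1})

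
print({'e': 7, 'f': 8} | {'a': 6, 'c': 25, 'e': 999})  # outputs {'e': 999, 'f': 8, 'a': 6, 'c': 25}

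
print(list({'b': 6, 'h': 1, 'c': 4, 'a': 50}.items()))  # [('b', 6), ('h', 1), ('c', 4), ('a', 50)]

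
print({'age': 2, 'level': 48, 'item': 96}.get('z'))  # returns None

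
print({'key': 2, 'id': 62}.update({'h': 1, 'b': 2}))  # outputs None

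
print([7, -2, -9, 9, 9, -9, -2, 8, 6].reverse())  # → None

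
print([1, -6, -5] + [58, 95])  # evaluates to [1, -6, -5, 58, 95]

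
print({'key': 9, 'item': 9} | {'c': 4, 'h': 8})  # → {'key': 9, 'item': 9, 'c': 4, 'h': 8}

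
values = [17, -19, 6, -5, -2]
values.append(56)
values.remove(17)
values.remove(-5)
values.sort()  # [-19, -2, 6, 56]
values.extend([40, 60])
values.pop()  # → 60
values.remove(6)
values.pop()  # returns 40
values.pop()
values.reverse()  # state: [-2, -19]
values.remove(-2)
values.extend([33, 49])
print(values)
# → [-19, 33, 49]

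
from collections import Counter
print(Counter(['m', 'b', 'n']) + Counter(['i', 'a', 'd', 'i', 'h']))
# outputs Counter({'i': 2, 'm': 1, 'b': 1, 'n': 1, 'a': 1, 'd': 1, 'h': 1})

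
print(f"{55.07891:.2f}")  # 55.08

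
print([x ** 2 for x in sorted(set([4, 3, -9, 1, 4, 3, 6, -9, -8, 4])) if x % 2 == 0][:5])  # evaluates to [64, 16, 36]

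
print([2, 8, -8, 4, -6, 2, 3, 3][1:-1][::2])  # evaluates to [8, 4, 2]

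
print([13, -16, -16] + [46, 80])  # [13, -16, -16, 46, 80]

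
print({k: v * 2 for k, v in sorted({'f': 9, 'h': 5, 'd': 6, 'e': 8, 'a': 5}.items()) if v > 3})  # {'a': 10, 'd': 12, 'e': 16, 'f': 18, 'h': 10}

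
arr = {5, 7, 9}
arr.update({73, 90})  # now {5, 7, 9, 73, 90}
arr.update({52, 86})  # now {5, 7, 9, 52, 73, 86, 90}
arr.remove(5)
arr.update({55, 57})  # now {7, 9, 52, 55, 57, 73, 86, 90}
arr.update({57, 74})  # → {7, 9, 52, 55, 57, 73, 74, 86, 90}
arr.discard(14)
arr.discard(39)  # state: {7, 9, 52, 55, 57, 73, 74, 86, 90}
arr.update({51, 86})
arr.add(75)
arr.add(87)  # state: {7, 9, 51, 52, 55, 57, 73, 74, 75, 86, 87, 90}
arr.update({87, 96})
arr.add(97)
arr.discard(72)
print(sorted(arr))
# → [7, 9, 51, 52, 55, 57, 73, 74, 75, 86, 87, 90, 96, 97]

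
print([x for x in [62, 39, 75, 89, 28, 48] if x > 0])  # [62, 39, 75, 89, 28, 48]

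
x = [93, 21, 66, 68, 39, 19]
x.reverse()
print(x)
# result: [19, 39, 68, 66, 21, 93]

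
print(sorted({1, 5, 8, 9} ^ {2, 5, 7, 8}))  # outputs [1, 2, 7, 9]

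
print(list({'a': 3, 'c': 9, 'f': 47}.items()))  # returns [('a', 3), ('c', 9), ('f', 47)]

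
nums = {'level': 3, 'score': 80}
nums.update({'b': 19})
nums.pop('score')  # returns 80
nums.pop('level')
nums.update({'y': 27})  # {'b': 19, 'y': 27}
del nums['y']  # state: {'b': 19}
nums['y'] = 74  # {'b': 19, 'y': 74}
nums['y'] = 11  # {'b': 19, 'y': 11}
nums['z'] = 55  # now {'b': 19, 'y': 11, 'z': 55}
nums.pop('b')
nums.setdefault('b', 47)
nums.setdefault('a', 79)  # 79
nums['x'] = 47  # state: {'y': 11, 'z': 55, 'b': 47, 'a': 79, 'x': 47}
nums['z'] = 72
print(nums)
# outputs {'y': 11, 'z': 72, 'b': 47, 'a': 79, 'x': 47}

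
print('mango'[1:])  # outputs ango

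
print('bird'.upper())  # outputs BIRD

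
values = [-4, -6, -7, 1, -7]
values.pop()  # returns -7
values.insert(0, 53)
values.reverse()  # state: [1, -7, -6, -4, 53]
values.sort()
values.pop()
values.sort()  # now [-7, -6, -4, 1]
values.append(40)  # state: [-7, -6, -4, 1, 40]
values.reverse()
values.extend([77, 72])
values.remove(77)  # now [40, 1, -4, -6, -7, 72]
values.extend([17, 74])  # [40, 1, -4, -6, -7, 72, 17, 74]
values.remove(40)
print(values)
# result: [1, -4, -6, -7, 72, 17, 74]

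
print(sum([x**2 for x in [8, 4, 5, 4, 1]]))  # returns 122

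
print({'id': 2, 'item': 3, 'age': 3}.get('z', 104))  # 104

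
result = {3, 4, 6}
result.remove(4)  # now {3, 6}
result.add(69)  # {3, 6, 69}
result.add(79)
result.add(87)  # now {3, 6, 69, 79, 87}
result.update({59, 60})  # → {3, 6, 59, 60, 69, 79, 87}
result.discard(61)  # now {3, 6, 59, 60, 69, 79, 87}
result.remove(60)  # {3, 6, 59, 69, 79, 87}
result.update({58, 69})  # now {3, 6, 58, 59, 69, 79, 87}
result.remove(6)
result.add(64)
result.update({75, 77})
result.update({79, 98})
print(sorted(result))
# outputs [3, 58, 59, 64, 69, 75, 77, 79, 87, 98]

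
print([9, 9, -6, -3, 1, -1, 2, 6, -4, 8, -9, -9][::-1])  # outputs [-9, -9, 8, -4, 6, 2, -1, 1, -3, -6, 9, 9]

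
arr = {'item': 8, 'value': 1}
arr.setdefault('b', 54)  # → 54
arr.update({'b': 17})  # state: {'item': 8, 'value': 1, 'b': 17}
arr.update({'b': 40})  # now {'item': 8, 'value': 1, 'b': 40}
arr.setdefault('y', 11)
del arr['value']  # {'item': 8, 'b': 40, 'y': 11}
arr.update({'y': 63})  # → {'item': 8, 'b': 40, 'y': 63}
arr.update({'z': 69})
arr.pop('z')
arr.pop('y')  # 63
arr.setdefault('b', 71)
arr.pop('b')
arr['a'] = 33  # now {'item': 8, 'a': 33}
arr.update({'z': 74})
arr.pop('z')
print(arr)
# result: {'item': 8, 'a': 33}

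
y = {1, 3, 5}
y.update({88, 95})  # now {1, 3, 5, 88, 95}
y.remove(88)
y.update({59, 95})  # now {1, 3, 5, 59, 95}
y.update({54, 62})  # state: {1, 3, 5, 54, 59, 62, 95}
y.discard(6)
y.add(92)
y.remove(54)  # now {1, 3, 5, 59, 62, 92, 95}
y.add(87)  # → {1, 3, 5, 59, 62, 87, 92, 95}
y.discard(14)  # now {1, 3, 5, 59, 62, 87, 92, 95}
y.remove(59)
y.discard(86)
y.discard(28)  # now {1, 3, 5, 62, 87, 92, 95}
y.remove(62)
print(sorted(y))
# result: [1, 3, 5, 87, 92, 95]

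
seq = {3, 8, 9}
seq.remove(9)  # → {3, 8}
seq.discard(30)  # {3, 8}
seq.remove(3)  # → {8}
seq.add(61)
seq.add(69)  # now {8, 61, 69}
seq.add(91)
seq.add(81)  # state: {8, 61, 69, 81, 91}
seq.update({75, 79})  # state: {8, 61, 69, 75, 79, 81, 91}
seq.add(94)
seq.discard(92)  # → {8, 61, 69, 75, 79, 81, 91, 94}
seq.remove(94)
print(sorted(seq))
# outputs [8, 61, 69, 75, 79, 81, 91]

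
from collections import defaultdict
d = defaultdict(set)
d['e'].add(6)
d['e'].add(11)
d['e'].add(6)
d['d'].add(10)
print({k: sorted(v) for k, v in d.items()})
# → {'e': [6, 11], 'd': [10]}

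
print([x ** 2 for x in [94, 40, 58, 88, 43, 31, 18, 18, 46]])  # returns [8836, 1600, 3364, 7744, 1849, 961, 324, 324, 2116]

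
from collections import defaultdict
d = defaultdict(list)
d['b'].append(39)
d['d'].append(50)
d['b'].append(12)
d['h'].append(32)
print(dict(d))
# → {'b': [39, 12], 'd': [50], 'h': [32]}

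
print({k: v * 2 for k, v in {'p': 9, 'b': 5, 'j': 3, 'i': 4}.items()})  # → {'p': 18, 'b': 10, 'j': 6, 'i': 8}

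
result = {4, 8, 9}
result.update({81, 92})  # {4, 8, 9, 81, 92}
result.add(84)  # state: {4, 8, 9, 81, 84, 92}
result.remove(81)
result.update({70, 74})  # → {4, 8, 9, 70, 74, 84, 92}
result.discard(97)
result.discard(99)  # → {4, 8, 9, 70, 74, 84, 92}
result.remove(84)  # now {4, 8, 9, 70, 74, 92}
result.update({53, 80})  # {4, 8, 9, 53, 70, 74, 80, 92}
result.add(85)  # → {4, 8, 9, 53, 70, 74, 80, 85, 92}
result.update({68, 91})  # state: {4, 8, 9, 53, 68, 70, 74, 80, 85, 91, 92}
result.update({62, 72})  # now {4, 8, 9, 53, 62, 68, 70, 72, 74, 80, 85, 91, 92}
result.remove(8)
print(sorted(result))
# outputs [4, 9, 53, 62, 68, 70, 72, 74, 80, 85, 91, 92]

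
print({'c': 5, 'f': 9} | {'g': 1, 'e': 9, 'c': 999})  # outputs {'c': 999, 'f': 9, 'g': 1, 'e': 9}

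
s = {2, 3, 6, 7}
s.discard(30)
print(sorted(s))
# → [2, 3, 6, 7]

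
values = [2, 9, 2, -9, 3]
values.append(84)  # [2, 9, 2, -9, 3, 84]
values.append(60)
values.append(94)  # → [2, 9, 2, -9, 3, 84, 60, 94]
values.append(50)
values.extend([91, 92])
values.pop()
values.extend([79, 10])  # [2, 9, 2, -9, 3, 84, 60, 94, 50, 91, 79, 10]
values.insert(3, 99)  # [2, 9, 2, 99, -9, 3, 84, 60, 94, 50, 91, 79, 10]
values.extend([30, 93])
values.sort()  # [-9, 2, 2, 3, 9, 10, 30, 50, 60, 79, 84, 91, 93, 94, 99]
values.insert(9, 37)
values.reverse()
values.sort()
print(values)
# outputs [-9, 2, 2, 3, 9, 10, 30, 37, 50, 60, 79, 84, 91, 93, 94, 99]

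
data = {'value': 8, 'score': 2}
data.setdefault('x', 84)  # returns 84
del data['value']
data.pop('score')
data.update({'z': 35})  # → {'x': 84, 'z': 35}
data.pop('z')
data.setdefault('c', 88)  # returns 88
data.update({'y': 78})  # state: {'x': 84, 'c': 88, 'y': 78}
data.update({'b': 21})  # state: {'x': 84, 'c': 88, 'y': 78, 'b': 21}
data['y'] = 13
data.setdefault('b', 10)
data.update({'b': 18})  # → {'x': 84, 'c': 88, 'y': 13, 'b': 18}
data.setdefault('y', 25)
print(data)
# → {'x': 84, 'c': 88, 'y': 13, 'b': 18}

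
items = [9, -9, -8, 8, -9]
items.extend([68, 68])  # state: [9, -9, -8, 8, -9, 68, 68]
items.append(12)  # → [9, -9, -8, 8, -9, 68, 68, 12]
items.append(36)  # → [9, -9, -8, 8, -9, 68, 68, 12, 36]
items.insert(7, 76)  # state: [9, -9, -8, 8, -9, 68, 68, 76, 12, 36]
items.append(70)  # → [9, -9, -8, 8, -9, 68, 68, 76, 12, 36, 70]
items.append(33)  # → [9, -9, -8, 8, -9, 68, 68, 76, 12, 36, 70, 33]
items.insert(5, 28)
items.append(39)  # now [9, -9, -8, 8, -9, 28, 68, 68, 76, 12, 36, 70, 33, 39]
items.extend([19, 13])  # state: [9, -9, -8, 8, -9, 28, 68, 68, 76, 12, 36, 70, 33, 39, 19, 13]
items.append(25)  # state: [9, -9, -8, 8, -9, 28, 68, 68, 76, 12, 36, 70, 33, 39, 19, 13, 25]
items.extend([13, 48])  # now [9, -9, -8, 8, -9, 28, 68, 68, 76, 12, 36, 70, 33, 39, 19, 13, 25, 13, 48]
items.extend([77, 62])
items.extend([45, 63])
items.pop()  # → 63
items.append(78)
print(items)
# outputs [9, -9, -8, 8, -9, 28, 68, 68, 76, 12, 36, 70, 33, 39, 19, 13, 25, 13, 48, 77, 62, 45, 78]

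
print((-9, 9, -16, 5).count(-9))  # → 1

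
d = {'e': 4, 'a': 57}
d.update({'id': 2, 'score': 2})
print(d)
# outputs {'e': 4, 'a': 57, 'id': 2, 'score': 2}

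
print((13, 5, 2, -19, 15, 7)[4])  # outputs 15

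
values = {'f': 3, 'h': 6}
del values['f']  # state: {'h': 6}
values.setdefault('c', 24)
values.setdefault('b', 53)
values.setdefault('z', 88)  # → 88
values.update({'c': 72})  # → {'h': 6, 'c': 72, 'b': 53, 'z': 88}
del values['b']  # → {'h': 6, 'c': 72, 'z': 88}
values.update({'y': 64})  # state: {'h': 6, 'c': 72, 'z': 88, 'y': 64}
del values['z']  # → {'h': 6, 'c': 72, 'y': 64}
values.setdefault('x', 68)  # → 68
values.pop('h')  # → 6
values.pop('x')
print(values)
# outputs {'c': 72, 'y': 64}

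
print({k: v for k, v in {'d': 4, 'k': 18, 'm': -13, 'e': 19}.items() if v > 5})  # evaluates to {'k': 18, 'e': 19}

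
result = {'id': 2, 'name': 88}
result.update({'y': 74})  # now {'id': 2, 'name': 88, 'y': 74}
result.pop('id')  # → 2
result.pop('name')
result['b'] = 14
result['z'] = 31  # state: {'y': 74, 'b': 14, 'z': 31}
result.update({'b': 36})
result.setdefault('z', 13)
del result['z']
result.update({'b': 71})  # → {'y': 74, 'b': 71}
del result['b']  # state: {'y': 74}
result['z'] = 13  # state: {'y': 74, 'z': 13}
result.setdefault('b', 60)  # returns 60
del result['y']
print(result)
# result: {'z': 13, 'b': 60}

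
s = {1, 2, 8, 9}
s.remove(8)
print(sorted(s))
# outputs [1, 2, 9]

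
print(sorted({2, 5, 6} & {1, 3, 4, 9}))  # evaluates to []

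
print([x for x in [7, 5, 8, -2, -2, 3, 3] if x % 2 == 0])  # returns [8, -2, -2]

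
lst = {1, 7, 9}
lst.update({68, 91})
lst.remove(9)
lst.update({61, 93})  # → {1, 7, 61, 68, 91, 93}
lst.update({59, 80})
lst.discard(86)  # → {1, 7, 59, 61, 68, 80, 91, 93}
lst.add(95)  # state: {1, 7, 59, 61, 68, 80, 91, 93, 95}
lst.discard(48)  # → {1, 7, 59, 61, 68, 80, 91, 93, 95}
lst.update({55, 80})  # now {1, 7, 55, 59, 61, 68, 80, 91, 93, 95}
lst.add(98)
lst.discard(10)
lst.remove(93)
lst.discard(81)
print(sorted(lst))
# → [1, 7, 55, 59, 61, 68, 80, 91, 95, 98]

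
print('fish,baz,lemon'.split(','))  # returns ['fish', 'baz', 'lemon']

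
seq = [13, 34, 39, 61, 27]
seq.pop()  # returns 27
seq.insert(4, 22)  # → [13, 34, 39, 61, 22]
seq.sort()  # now [13, 22, 34, 39, 61]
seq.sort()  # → [13, 22, 34, 39, 61]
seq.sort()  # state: [13, 22, 34, 39, 61]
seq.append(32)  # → [13, 22, 34, 39, 61, 32]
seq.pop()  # 32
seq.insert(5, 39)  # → [13, 22, 34, 39, 61, 39]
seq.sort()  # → [13, 22, 34, 39, 39, 61]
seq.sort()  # [13, 22, 34, 39, 39, 61]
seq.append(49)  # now [13, 22, 34, 39, 39, 61, 49]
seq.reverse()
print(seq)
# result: [49, 61, 39, 39, 34, 22, 13]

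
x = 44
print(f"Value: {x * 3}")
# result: Value: 132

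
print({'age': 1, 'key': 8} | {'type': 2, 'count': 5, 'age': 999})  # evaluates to {'age': 999, 'key': 8, 'type': 2, 'count': 5}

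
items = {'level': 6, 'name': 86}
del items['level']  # {'name': 86}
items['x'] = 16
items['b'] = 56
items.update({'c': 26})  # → {'name': 86, 'x': 16, 'b': 56, 'c': 26}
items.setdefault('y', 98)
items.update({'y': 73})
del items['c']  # {'name': 86, 'x': 16, 'b': 56, 'y': 73}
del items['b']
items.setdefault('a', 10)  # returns 10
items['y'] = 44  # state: {'name': 86, 'x': 16, 'y': 44, 'a': 10}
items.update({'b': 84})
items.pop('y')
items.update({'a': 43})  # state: {'name': 86, 'x': 16, 'a': 43, 'b': 84}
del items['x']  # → {'name': 86, 'a': 43, 'b': 84}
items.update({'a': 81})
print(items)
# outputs {'name': 86, 'a': 81, 'b': 84}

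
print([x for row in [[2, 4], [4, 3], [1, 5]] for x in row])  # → [2, 4, 4, 3, 1, 5]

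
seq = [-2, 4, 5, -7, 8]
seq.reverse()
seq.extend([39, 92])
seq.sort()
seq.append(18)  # [-7, -2, 4, 5, 8, 39, 92, 18]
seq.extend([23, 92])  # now [-7, -2, 4, 5, 8, 39, 92, 18, 23, 92]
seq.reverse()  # [92, 23, 18, 92, 39, 8, 5, 4, -2, -7]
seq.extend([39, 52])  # [92, 23, 18, 92, 39, 8, 5, 4, -2, -7, 39, 52]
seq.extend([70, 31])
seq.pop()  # 31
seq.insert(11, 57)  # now [92, 23, 18, 92, 39, 8, 5, 4, -2, -7, 39, 57, 52, 70]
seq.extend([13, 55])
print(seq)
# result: [92, 23, 18, 92, 39, 8, 5, 4, -2, -7, 39, 57, 52, 70, 13, 55]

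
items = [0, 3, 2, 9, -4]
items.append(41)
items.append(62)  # [0, 3, 2, 9, -4, 41, 62]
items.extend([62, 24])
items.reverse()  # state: [24, 62, 62, 41, -4, 9, 2, 3, 0]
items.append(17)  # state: [24, 62, 62, 41, -4, 9, 2, 3, 0, 17]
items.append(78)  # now [24, 62, 62, 41, -4, 9, 2, 3, 0, 17, 78]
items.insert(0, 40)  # [40, 24, 62, 62, 41, -4, 9, 2, 3, 0, 17, 78]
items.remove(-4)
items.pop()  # 78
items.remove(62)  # [40, 24, 62, 41, 9, 2, 3, 0, 17]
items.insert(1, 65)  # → [40, 65, 24, 62, 41, 9, 2, 3, 0, 17]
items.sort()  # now [0, 2, 3, 9, 17, 24, 40, 41, 62, 65]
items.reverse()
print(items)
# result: [65, 62, 41, 40, 24, 17, 9, 3, 2, 0]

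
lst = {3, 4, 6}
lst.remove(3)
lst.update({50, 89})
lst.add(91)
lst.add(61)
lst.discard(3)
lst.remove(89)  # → {4, 6, 50, 61, 91}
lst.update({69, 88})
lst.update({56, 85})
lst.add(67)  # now {4, 6, 50, 56, 61, 67, 69, 85, 88, 91}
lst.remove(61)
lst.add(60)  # {4, 6, 50, 56, 60, 67, 69, 85, 88, 91}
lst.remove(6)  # {4, 50, 56, 60, 67, 69, 85, 88, 91}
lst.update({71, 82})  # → {4, 50, 56, 60, 67, 69, 71, 82, 85, 88, 91}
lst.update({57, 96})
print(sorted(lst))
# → [4, 50, 56, 57, 60, 67, 69, 71, 82, 85, 88, 91, 96]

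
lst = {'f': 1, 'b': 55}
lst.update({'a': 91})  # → {'f': 1, 'b': 55, 'a': 91}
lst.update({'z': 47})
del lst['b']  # {'f': 1, 'a': 91, 'z': 47}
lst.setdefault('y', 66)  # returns 66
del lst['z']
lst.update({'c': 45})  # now {'f': 1, 'a': 91, 'y': 66, 'c': 45}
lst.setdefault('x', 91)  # 91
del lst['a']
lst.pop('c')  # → 45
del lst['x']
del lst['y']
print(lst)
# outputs {'f': 1}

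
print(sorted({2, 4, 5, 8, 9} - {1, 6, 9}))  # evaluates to [2, 4, 5, 8]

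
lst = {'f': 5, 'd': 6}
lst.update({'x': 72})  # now {'f': 5, 'd': 6, 'x': 72}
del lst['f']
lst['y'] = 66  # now {'d': 6, 'x': 72, 'y': 66}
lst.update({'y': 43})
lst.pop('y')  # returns 43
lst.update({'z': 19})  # {'d': 6, 'x': 72, 'z': 19}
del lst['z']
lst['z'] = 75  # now {'d': 6, 'x': 72, 'z': 75}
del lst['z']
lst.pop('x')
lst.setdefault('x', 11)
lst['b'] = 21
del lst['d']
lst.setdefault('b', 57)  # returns 21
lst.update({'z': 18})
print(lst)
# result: {'x': 11, 'b': 21, 'z': 18}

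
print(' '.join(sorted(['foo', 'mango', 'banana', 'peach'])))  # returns banana foo mango peach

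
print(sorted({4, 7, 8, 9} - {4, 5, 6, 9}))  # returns [7, 8]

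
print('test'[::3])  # tt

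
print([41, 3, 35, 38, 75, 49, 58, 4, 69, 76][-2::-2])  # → [69, 58, 75, 35, 41]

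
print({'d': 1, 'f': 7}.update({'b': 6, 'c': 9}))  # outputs None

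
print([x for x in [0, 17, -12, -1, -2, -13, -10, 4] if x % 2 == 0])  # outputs [0, -12, -2, -10, 4]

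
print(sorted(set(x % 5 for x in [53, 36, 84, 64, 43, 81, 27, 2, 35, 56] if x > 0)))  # [0, 1, 2, 3, 4]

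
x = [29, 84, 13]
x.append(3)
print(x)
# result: [29, 84, 13, 3]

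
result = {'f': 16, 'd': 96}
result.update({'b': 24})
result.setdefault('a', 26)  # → 26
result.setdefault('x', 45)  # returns 45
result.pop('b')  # 24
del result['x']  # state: {'f': 16, 'd': 96, 'a': 26}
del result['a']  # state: {'f': 16, 'd': 96}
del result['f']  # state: {'d': 96}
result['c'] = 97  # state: {'d': 96, 'c': 97}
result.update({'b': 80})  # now {'d': 96, 'c': 97, 'b': 80}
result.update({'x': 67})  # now {'d': 96, 'c': 97, 'b': 80, 'x': 67}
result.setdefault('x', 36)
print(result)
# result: {'d': 96, 'c': 97, 'b': 80, 'x': 67}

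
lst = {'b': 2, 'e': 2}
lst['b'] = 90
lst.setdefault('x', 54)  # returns 54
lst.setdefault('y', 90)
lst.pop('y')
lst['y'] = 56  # {'b': 90, 'e': 2, 'x': 54, 'y': 56}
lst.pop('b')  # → 90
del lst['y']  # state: {'e': 2, 'x': 54}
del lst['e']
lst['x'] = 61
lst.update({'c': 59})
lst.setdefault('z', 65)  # 65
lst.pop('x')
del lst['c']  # {'z': 65}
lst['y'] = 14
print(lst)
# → {'z': 65, 'y': 14}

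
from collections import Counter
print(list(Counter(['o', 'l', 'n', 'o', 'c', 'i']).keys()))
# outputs ['o', 'l', 'n', 'c', 'i']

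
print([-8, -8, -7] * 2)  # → [-8, -8, -7, -8, -8, -7]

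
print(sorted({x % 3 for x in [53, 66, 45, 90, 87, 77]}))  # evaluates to [0, 2]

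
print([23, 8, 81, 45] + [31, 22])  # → [23, 8, 81, 45, 31, 22]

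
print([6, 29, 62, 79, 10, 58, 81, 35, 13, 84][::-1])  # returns [84, 13, 35, 81, 58, 10, 79, 62, 29, 6]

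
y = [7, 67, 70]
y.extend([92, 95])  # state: [7, 67, 70, 92, 95]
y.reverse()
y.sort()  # [7, 67, 70, 92, 95]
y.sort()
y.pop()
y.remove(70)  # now [7, 67, 92]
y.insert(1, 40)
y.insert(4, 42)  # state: [7, 40, 67, 92, 42]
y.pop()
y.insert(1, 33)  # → [7, 33, 40, 67, 92]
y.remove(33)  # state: [7, 40, 67, 92]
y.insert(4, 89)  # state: [7, 40, 67, 92, 89]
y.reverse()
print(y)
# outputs [89, 92, 67, 40, 7]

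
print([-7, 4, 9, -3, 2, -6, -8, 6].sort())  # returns None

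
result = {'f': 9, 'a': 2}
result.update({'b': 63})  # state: {'f': 9, 'a': 2, 'b': 63}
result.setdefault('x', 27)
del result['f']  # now {'a': 2, 'b': 63, 'x': 27}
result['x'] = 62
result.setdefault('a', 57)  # 2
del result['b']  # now {'a': 2, 'x': 62}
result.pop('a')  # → 2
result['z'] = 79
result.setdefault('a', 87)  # 87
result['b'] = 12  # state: {'x': 62, 'z': 79, 'a': 87, 'b': 12}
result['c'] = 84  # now {'x': 62, 'z': 79, 'a': 87, 'b': 12, 'c': 84}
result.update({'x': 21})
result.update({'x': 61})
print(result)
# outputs {'x': 61, 'z': 79, 'a': 87, 'b': 12, 'c': 84}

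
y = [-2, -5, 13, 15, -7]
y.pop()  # -7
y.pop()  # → 15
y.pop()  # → 13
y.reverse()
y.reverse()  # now [-2, -5]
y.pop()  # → -5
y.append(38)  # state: [-2, 38]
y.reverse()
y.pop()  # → -2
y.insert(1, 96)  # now [38, 96]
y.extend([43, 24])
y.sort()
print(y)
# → [24, 38, 43, 96]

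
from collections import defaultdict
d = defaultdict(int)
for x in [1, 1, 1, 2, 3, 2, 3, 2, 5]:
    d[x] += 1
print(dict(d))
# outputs {1: 3, 2: 3, 3: 2, 5: 1}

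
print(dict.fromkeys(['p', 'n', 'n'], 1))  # {'p': 1, 'n': 1}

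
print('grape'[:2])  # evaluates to gr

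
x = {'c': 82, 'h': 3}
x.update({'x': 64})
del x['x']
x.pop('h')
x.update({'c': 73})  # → {'c': 73}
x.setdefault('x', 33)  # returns 33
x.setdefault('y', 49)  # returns 49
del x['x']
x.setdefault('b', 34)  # 34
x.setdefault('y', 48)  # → 49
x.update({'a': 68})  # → {'c': 73, 'y': 49, 'b': 34, 'a': 68}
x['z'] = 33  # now {'c': 73, 'y': 49, 'b': 34, 'a': 68, 'z': 33}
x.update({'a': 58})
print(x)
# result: {'c': 73, 'y': 49, 'b': 34, 'a': 58, 'z': 33}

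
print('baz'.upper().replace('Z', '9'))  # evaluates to BA9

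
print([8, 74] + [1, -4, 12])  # [8, 74, 1, -4, 12]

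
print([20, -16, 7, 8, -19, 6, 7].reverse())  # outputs None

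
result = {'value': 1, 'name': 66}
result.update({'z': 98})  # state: {'value': 1, 'name': 66, 'z': 98}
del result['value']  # {'name': 66, 'z': 98}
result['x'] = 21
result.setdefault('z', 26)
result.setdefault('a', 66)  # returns 66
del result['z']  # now {'name': 66, 'x': 21, 'a': 66}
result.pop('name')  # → 66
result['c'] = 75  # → {'x': 21, 'a': 66, 'c': 75}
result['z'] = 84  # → {'x': 21, 'a': 66, 'c': 75, 'z': 84}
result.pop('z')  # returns 84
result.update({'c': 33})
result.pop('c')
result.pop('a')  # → 66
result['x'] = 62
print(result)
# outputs {'x': 62}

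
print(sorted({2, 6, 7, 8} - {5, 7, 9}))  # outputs [2, 6, 8]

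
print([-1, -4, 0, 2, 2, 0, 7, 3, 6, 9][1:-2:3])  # [-4, 2, 3]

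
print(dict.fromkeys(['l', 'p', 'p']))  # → {'l': None, 'p': None}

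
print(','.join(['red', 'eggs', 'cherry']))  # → red,eggs,cherry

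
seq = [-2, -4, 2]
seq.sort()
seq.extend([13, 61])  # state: [-4, -2, 2, 13, 61]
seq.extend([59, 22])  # [-4, -2, 2, 13, 61, 59, 22]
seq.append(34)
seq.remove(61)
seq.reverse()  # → [34, 22, 59, 13, 2, -2, -4]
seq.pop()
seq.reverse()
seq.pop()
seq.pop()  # 22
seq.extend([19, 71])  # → [-2, 2, 13, 59, 19, 71]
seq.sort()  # [-2, 2, 13, 19, 59, 71]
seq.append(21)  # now [-2, 2, 13, 19, 59, 71, 21]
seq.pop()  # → 21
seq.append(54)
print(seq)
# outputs [-2, 2, 13, 19, 59, 71, 54]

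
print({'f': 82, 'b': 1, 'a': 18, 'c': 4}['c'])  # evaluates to 4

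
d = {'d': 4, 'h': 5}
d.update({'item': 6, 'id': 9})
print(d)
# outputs {'d': 4, 'h': 5, 'item': 6, 'id': 9}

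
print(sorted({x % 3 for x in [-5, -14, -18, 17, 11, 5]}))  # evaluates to [0, 1, 2]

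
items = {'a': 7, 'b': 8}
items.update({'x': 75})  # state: {'a': 7, 'b': 8, 'x': 75}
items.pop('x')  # 75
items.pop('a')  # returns 7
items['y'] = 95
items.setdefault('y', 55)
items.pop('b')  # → 8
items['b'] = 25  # {'y': 95, 'b': 25}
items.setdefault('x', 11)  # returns 11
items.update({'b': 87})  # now {'y': 95, 'b': 87, 'x': 11}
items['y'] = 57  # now {'y': 57, 'b': 87, 'x': 11}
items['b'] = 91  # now {'y': 57, 'b': 91, 'x': 11}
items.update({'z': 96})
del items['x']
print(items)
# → {'y': 57, 'b': 91, 'z': 96}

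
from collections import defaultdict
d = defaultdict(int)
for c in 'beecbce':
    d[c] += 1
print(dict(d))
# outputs {'b': 2, 'e': 3, 'c': 2}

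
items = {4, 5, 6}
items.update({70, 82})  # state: {4, 5, 6, 70, 82}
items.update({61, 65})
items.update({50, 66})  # {4, 5, 6, 50, 61, 65, 66, 70, 82}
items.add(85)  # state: {4, 5, 6, 50, 61, 65, 66, 70, 82, 85}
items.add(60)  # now {4, 5, 6, 50, 60, 61, 65, 66, 70, 82, 85}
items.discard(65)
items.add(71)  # {4, 5, 6, 50, 60, 61, 66, 70, 71, 82, 85}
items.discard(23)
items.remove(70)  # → {4, 5, 6, 50, 60, 61, 66, 71, 82, 85}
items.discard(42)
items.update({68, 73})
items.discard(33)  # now {4, 5, 6, 50, 60, 61, 66, 68, 71, 73, 82, 85}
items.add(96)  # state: {4, 5, 6, 50, 60, 61, 66, 68, 71, 73, 82, 85, 96}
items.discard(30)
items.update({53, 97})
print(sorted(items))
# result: [4, 5, 6, 50, 53, 60, 61, 66, 68, 71, 73, 82, 85, 96, 97]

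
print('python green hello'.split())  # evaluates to ['python', 'green', 'hello']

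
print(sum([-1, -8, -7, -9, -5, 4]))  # -26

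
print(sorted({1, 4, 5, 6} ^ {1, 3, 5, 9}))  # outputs [3, 4, 6, 9]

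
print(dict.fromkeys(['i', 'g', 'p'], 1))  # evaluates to {'i': 1, 'g': 1, 'p': 1}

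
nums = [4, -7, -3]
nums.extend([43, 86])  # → [4, -7, -3, 43, 86]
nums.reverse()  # [86, 43, -3, -7, 4]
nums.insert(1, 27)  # [86, 27, 43, -3, -7, 4]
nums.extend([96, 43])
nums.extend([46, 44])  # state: [86, 27, 43, -3, -7, 4, 96, 43, 46, 44]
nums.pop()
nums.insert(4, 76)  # [86, 27, 43, -3, 76, -7, 4, 96, 43, 46]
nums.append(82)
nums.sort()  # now [-7, -3, 4, 27, 43, 43, 46, 76, 82, 86, 96]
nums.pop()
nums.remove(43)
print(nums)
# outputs [-7, -3, 4, 27, 43, 46, 76, 82, 86]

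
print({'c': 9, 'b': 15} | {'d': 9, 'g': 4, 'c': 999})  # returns {'c': 999, 'b': 15, 'd': 9, 'g': 4}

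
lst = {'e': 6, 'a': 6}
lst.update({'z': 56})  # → {'e': 6, 'a': 6, 'z': 56}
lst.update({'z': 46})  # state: {'e': 6, 'a': 6, 'z': 46}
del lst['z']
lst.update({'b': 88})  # {'e': 6, 'a': 6, 'b': 88}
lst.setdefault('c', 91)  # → 91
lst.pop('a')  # 6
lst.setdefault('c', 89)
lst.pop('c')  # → 91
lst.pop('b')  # 88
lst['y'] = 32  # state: {'e': 6, 'y': 32}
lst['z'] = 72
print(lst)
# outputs {'e': 6, 'y': 32, 'z': 72}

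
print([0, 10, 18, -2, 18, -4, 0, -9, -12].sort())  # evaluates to None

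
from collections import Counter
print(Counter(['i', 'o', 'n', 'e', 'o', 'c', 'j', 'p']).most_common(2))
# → [('o', 2), ('i', 1)]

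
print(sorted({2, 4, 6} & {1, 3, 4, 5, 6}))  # [4, 6]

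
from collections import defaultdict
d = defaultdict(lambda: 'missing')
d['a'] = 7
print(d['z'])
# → missing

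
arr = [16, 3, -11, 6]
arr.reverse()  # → [6, -11, 3, 16]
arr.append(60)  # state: [6, -11, 3, 16, 60]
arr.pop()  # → 60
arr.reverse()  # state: [16, 3, -11, 6]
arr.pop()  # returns 6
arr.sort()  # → [-11, 3, 16]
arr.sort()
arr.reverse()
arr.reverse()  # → [-11, 3, 16]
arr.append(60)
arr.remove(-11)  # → [3, 16, 60]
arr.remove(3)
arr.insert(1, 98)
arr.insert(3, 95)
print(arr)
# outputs [16, 98, 60, 95]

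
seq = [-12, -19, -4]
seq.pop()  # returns -4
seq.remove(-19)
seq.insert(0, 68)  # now [68, -12]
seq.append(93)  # [68, -12, 93]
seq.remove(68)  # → [-12, 93]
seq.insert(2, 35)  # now [-12, 93, 35]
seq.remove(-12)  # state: [93, 35]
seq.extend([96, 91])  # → [93, 35, 96, 91]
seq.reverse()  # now [91, 96, 35, 93]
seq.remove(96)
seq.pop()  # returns 93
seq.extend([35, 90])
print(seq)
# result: [91, 35, 35, 90]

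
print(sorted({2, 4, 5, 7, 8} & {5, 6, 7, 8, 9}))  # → [5, 7, 8]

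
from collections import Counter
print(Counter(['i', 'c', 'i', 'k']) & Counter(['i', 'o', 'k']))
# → Counter({'i': 1, 'k': 1})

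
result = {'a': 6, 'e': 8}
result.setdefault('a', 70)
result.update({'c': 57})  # {'a': 6, 'e': 8, 'c': 57}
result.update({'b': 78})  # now {'a': 6, 'e': 8, 'c': 57, 'b': 78}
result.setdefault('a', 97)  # 6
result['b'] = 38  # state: {'a': 6, 'e': 8, 'c': 57, 'b': 38}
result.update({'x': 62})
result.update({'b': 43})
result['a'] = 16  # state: {'a': 16, 'e': 8, 'c': 57, 'b': 43, 'x': 62}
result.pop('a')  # 16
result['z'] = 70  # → {'e': 8, 'c': 57, 'b': 43, 'x': 62, 'z': 70}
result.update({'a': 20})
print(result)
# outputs {'e': 8, 'c': 57, 'b': 43, 'x': 62, 'z': 70, 'a': 20}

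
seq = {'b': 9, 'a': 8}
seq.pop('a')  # 8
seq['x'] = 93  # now {'b': 9, 'x': 93}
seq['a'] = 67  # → {'b': 9, 'x': 93, 'a': 67}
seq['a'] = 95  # {'b': 9, 'x': 93, 'a': 95}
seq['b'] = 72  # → {'b': 72, 'x': 93, 'a': 95}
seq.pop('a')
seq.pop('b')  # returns 72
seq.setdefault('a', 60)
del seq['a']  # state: {'x': 93}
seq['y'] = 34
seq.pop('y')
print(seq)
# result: {'x': 93}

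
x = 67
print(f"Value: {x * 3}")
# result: Value: 201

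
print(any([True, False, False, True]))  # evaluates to True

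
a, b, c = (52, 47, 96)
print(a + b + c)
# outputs 195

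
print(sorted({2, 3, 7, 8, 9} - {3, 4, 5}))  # [2, 7, 8, 9]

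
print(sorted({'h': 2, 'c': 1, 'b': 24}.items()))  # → [('b', 24), ('c', 1), ('h', 2)]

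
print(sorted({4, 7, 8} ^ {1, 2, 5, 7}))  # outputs [1, 2, 4, 5, 8]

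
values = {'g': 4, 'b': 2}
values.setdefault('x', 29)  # 29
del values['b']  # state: {'g': 4, 'x': 29}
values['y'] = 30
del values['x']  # {'g': 4, 'y': 30}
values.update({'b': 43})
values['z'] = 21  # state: {'g': 4, 'y': 30, 'b': 43, 'z': 21}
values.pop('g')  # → 4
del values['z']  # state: {'y': 30, 'b': 43}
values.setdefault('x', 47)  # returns 47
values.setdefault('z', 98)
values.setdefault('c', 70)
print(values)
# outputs {'y': 30, 'b': 43, 'x': 47, 'z': 98, 'c': 70}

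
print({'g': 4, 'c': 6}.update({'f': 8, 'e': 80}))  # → None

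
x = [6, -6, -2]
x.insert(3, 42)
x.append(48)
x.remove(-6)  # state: [6, -2, 42, 48]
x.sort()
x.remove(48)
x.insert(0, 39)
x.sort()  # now [-2, 6, 39, 42]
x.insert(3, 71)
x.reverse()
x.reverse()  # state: [-2, 6, 39, 71, 42]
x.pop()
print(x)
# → [-2, 6, 39, 71]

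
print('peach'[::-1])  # hcaep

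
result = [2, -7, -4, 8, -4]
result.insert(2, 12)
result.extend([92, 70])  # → [2, -7, 12, -4, 8, -4, 92, 70]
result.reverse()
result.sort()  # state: [-7, -4, -4, 2, 8, 12, 70, 92]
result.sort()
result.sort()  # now [-7, -4, -4, 2, 8, 12, 70, 92]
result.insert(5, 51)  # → [-7, -4, -4, 2, 8, 51, 12, 70, 92]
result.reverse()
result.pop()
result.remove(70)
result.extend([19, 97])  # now [92, 12, 51, 8, 2, -4, -4, 19, 97]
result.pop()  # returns 97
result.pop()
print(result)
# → [92, 12, 51, 8, 2, -4, -4]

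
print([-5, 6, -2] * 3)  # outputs [-5, 6, -2, -5, 6, -2, -5, 6, -2]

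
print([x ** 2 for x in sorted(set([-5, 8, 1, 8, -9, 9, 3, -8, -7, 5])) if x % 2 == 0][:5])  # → [64, 64]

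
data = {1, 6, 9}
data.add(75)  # {1, 6, 9, 75}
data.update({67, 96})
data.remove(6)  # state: {1, 9, 67, 75, 96}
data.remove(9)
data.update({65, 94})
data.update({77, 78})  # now {1, 65, 67, 75, 77, 78, 94, 96}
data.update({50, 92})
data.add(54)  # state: {1, 50, 54, 65, 67, 75, 77, 78, 92, 94, 96}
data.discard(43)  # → {1, 50, 54, 65, 67, 75, 77, 78, 92, 94, 96}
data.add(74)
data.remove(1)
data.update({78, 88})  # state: {50, 54, 65, 67, 74, 75, 77, 78, 88, 92, 94, 96}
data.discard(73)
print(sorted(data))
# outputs [50, 54, 65, 67, 74, 75, 77, 78, 88, 92, 94, 96]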